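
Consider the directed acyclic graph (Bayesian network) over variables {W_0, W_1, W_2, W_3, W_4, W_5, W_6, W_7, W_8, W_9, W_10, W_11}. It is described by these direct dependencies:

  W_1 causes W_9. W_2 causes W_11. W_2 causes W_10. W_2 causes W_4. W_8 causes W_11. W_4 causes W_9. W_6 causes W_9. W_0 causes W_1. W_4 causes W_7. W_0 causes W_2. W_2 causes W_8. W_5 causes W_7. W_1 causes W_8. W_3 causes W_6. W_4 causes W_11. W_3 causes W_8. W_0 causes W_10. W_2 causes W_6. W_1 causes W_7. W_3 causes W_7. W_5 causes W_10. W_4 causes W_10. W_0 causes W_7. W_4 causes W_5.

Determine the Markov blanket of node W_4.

{W_0, W_1, W_2, W_3, W_5, W_6, W_7, W_8, W_9, W_10, W_11}

W_4 has parent W_2.
Ch(W_4) = {W_5, W_7, W_9, W_10, W_11}.
Co-parents of W_4 (other parents of its children):
  W_5: no additional parents.
  parents(W_7) \ {W_4} = {W_0, W_1, W_3, W_5}.
  parents(W_9) \ {W_4} = {W_1, W_6}.
  W_10's other parents are W_0, W_2, W_5.
  parents(W_11) \ {W_4} = {W_2, W_8}.
MB(W_4) = {W_0, W_1, W_2, W_3, W_5, W_6, W_7, W_8, W_9, W_10, W_11}.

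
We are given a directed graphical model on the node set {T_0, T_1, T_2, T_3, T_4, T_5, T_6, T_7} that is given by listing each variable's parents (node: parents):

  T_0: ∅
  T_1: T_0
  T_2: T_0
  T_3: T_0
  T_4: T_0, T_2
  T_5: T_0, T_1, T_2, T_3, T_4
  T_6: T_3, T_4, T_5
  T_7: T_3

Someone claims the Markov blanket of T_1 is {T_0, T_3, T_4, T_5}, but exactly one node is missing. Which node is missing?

T_2

T_1 has parent T_0.
T_1 has child T_5.
Other parents of T_1's children:
  T_5's other parents are T_0, T_2, T_3, T_4.
MB(T_1) = {T_0, T_2, T_3, T_4, T_5}.
Comparing with the claimed set, T_2 is missing.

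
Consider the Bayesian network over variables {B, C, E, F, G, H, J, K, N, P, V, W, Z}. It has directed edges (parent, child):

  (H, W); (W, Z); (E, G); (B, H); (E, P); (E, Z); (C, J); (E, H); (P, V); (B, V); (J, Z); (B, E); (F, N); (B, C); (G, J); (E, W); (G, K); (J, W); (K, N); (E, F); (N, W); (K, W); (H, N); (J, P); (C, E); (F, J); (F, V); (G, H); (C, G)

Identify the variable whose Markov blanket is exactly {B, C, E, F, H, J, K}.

The target node must have every member of {B, C, E, F, H, J, K} as a parent, child, or co-parent, and no others.
Parents of G: C, E; children: H, J, K; co-parents: B, C, E, F.
These exactly cover the given set, so the node is G.

G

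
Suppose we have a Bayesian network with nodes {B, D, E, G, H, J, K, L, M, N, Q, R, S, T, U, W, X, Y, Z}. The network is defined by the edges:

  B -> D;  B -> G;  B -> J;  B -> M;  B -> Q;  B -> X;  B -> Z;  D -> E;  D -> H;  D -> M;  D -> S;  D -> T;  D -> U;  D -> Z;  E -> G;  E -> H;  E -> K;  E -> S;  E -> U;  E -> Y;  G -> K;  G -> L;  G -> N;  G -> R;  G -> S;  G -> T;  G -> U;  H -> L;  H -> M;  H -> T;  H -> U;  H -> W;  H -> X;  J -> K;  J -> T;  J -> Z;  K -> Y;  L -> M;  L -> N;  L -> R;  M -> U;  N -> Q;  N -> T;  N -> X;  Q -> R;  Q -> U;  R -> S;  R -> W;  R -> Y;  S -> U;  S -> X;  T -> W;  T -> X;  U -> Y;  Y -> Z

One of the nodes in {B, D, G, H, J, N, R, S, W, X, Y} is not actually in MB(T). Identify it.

Y

Recall MB(v) = parents ∪ children ∪ spouses, where spouses are the other parents of v's children.
Parents of T: D, G, H, J, N.
Ch(T) = {W, X}.
Other parents of T's children:
  W's other parents are H, R.
  X also has parents B, H, N, S.
MB(T) = {B, D, G, H, J, N, R, S, W, X}.
Y is neither a parent, child, nor co-parent of T, so it does not belong.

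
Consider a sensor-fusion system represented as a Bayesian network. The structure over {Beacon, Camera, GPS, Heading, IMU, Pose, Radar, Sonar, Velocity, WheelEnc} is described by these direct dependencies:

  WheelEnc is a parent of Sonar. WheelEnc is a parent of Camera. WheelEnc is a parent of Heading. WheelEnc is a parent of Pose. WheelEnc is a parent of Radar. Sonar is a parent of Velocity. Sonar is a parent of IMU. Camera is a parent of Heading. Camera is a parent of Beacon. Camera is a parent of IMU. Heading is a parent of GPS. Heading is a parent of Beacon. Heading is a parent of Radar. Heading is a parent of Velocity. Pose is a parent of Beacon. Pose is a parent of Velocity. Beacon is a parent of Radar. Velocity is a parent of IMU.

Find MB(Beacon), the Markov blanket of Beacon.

Children of Beacon: Radar.
Beacon's parents: Camera, Heading, Pose.
Parents of each child, excluding Beacon:
  Radar: Heading, WheelEnc
So the Markov blanket of Beacon is {Camera, Heading, Pose, Radar, WheelEnc}.

{Camera, Heading, Pose, Radar, WheelEnc}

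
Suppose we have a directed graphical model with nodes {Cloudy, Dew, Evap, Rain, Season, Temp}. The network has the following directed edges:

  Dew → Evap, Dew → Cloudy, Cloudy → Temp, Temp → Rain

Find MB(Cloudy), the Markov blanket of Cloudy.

{Dew, Temp}

Children of Cloudy: Temp.
Cloudy's parents: Dew.
Co-parents of Cloudy (other parents of its children):
  Temp: —
MB(Cloudy) = {Dew, Temp}.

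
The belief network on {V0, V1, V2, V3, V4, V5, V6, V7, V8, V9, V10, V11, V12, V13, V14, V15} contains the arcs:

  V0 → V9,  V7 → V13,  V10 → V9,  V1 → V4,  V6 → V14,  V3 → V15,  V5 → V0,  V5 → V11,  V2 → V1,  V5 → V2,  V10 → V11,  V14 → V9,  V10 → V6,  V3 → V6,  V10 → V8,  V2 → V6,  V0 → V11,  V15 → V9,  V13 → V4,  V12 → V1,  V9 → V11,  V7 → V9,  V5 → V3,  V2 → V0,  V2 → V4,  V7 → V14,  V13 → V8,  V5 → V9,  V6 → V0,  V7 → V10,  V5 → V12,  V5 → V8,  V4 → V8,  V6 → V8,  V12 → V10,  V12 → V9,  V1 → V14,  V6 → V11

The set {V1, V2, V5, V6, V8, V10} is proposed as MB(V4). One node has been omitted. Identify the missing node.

Recall MB(v) = parents ∪ children ∪ spouses, where spouses are the other parents of v's children.
V4's parents: V1, V2, V13.
Children of V4: V8.
Parents of each child, excluding V4:
  V8: V5, V6, V10, V13
MB(V4) = {V1, V2, V5, V6, V8, V10, V13}.
Comparing with the claimed set, V13 is missing.

V13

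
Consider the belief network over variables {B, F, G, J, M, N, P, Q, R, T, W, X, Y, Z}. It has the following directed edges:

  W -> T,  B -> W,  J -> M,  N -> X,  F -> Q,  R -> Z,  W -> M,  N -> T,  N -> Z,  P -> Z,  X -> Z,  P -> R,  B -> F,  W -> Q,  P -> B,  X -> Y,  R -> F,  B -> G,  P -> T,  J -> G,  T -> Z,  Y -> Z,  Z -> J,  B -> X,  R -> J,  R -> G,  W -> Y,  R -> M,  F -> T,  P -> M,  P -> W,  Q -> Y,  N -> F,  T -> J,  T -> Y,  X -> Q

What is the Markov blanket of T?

Recall MB(v) = parents ∪ children ∪ spouses, where spouses are the other parents of v's children.
Children of T: J, Y, Z.
T's parents: F, N, P, W.
Other parents of T's children:
  Y: Q, W, X
  Z: N, P, R, X, Y
  J: R, Z
So the Markov blanket of T is {F, J, N, P, Q, R, W, X, Y, Z}.

{F, J, N, P, Q, R, W, X, Y, Z}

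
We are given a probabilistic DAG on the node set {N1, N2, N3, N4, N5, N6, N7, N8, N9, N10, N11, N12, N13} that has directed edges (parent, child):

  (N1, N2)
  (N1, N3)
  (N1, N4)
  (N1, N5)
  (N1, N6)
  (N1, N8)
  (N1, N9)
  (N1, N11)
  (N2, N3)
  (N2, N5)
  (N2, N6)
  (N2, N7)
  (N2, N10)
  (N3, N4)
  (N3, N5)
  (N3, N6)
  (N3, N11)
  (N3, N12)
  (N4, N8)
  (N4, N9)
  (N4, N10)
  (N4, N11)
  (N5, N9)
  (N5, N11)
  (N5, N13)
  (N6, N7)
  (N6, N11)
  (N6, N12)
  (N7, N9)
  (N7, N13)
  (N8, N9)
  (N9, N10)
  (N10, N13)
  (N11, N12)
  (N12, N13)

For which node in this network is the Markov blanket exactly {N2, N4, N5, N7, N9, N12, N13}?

The target node must have every member of {N2, N4, N5, N7, N9, N12, N13} as a parent, child, or co-parent, and no others.
Parents of N10: N2, N4, N9; children: N13; co-parents: N5, N7, N12.
These exactly cover the given set, so the node is N10.

N10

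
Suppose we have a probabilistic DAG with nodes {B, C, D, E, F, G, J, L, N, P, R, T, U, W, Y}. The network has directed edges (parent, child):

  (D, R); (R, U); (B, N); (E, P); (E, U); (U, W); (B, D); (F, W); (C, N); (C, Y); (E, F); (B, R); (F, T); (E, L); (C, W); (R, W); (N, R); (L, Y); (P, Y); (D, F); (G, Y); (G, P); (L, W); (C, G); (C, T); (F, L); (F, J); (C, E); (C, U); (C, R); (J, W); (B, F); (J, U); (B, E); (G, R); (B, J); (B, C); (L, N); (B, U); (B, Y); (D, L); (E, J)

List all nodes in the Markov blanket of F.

Parents of F: B, D, E.
F has children J, L, T, W.
For each child, the remaining parents (spouses of F):
  J: B, E
  L: D, E
  T: C
  W: C, J, L, R, U
Union: {B, D, E} ∪ {J, L, T, W} ∪ {B, C, D, E, J, L, R, U} = {B, C, D, E, J, L, R, T, U, W}.

{B, C, D, E, J, L, R, T, U, W}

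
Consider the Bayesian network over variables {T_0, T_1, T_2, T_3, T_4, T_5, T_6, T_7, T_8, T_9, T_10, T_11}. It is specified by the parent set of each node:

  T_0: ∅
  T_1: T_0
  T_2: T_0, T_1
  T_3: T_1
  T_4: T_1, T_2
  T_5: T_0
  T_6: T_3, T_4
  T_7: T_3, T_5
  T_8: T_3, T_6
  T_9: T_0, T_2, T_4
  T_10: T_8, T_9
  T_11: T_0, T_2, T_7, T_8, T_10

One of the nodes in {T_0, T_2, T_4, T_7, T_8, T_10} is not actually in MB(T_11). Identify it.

By definition, MB(T_11) is built from T_11's parents, T_11's children, and the co-parents of T_11.
T_11 has parents T_0, T_2, T_7, T_8, T_10.
Children of T_11: none.
With no children, T_11 has no spouses; the co-parent set is empty.
MB(T_11) = {T_0, T_2, T_7, T_8, T_10}.
T_4 is neither a parent, child, nor co-parent of T_11, so it does not belong.

T_4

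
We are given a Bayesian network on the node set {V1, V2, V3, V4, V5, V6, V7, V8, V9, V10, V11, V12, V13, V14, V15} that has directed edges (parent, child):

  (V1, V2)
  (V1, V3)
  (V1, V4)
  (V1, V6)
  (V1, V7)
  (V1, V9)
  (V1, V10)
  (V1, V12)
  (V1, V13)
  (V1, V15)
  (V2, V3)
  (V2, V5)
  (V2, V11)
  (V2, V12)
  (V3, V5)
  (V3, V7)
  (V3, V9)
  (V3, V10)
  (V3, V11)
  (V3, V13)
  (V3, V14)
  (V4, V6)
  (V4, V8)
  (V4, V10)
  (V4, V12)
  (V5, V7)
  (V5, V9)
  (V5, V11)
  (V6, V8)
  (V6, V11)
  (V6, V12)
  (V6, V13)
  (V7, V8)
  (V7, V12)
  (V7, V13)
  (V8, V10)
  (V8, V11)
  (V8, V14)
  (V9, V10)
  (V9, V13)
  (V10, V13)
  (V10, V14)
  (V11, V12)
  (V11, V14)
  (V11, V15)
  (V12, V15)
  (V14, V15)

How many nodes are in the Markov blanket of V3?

12

By definition, MB(V3) is built from V3's parents, V3's children, and the co-parents of V3.
Ch(V3) = {V5, V7, V9, V10, V11, V13, V14}.
V3's parents: V1, V2.
Other parents of V3's children:
  V5: V2
  V7: V1, V5
  V9: V1, V5
  V10: V1, V4, V8, V9
  V11: V2, V5, V6, V8
  V13: V1, V6, V7, V9, V10
  V14: V8, V10, V11
MB(V3) = {V1, V2, V4, V5, V6, V7, V8, V9, V10, V11, V13, V14}, which has 12 nodes.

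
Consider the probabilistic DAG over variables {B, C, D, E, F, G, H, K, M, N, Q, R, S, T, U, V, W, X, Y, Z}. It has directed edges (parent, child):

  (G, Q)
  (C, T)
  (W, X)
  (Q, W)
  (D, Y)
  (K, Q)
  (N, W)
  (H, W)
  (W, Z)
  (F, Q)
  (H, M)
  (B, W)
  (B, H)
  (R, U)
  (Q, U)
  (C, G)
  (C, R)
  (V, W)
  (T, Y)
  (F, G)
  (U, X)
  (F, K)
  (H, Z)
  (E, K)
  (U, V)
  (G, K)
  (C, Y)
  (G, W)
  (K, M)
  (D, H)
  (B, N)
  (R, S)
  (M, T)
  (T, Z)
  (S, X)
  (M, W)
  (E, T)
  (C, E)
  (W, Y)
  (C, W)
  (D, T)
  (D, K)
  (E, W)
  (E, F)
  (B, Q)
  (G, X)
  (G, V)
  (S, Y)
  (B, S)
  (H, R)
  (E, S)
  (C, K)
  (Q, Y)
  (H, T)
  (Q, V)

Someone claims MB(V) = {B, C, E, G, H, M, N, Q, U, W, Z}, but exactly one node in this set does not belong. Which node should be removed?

Z

Parents of V: G, Q, U.
V has child W.
Other parents of V's children:
  W: B, C, E, G, H, M, N, Q
MB(V) = {B, C, E, G, H, M, N, Q, U, W}.
Z is neither a parent, child, nor co-parent of V, so it does not belong.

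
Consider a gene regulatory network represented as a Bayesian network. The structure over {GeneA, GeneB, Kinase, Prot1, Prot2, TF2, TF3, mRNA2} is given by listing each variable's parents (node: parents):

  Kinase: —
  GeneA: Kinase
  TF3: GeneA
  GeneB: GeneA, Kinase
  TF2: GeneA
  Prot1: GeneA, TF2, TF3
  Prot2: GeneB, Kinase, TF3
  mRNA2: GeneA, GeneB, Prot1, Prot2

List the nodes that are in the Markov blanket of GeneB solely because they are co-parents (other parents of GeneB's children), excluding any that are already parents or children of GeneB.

{Prot1, TF3}

Children of GeneB: Prot2, mRNA2.
  Prot2's other parents are Kinase, TF3.
  parents(mRNA2) \ {GeneB} = {GeneA, Prot1, Prot2}.
Excluding nodes already adjacent to GeneB (GeneA, Kinase, Prot2, mRNA2), the co-parent-only contribution is {Prot1, TF3}.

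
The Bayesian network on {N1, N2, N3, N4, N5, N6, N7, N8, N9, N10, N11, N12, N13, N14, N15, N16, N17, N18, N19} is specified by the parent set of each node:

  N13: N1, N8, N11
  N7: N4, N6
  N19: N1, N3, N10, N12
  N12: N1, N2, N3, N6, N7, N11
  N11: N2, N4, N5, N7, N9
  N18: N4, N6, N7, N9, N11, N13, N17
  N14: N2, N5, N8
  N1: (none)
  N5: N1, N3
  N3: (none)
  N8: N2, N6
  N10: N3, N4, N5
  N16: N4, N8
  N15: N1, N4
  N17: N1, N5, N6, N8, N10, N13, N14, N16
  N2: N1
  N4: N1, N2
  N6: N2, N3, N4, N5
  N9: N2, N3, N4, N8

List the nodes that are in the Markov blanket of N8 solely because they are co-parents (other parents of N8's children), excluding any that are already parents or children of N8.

{N1, N3, N4, N5, N10, N11}

Children of N8: N9, N13, N14, N16, N17.
  N9: N2, N3, N4
  N13: N1, N11
  N14: N2, N5
  N16: N4
  N17: N1, N5, N6, N10, N13, N14, N16
Excluding nodes already adjacent to N8 (N2, N6, N9, N13, N14, N16, N17), the co-parent-only contribution is {N1, N3, N4, N5, N10, N11}.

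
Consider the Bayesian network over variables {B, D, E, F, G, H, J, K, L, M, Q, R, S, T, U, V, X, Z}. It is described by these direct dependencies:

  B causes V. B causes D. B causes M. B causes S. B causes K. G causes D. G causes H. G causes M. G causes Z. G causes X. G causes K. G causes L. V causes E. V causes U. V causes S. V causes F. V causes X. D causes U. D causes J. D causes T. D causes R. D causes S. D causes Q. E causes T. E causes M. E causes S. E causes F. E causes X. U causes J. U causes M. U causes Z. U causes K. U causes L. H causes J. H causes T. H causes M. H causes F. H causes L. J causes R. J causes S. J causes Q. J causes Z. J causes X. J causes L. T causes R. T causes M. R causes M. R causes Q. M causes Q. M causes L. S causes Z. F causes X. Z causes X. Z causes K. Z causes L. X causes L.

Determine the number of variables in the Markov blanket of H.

The Markov blanket of a node is its parents, its children, and the other parents of its children.
H has children F, J, L, M, T.
H's parents: G.
Other parents of H's children:
  J's other parents are D, U.
  T also has parents D, E.
  M also has parents B, E, G, R, T, U.
  F also has parents E, V.
  L's other parents are G, J, M, U, X, Z.
MB(H) = {B, D, E, F, G, J, L, M, R, T, U, V, X, Z}, which has 14 nodes.

14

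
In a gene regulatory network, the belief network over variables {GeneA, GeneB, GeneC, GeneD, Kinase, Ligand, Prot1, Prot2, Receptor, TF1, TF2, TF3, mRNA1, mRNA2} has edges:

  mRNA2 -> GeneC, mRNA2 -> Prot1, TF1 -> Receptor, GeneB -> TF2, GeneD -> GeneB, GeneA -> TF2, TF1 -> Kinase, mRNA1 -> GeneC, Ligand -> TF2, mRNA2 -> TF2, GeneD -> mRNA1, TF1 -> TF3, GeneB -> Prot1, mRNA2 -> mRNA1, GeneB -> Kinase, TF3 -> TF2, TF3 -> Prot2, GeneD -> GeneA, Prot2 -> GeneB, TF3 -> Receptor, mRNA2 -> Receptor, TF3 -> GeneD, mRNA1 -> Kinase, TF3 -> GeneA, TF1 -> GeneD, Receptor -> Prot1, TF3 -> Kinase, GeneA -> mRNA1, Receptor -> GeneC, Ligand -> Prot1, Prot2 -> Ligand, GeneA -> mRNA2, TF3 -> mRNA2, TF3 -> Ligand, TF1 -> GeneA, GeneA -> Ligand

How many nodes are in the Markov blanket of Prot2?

By definition, MB(Prot2) is built from Prot2's parents, Prot2's children, and the co-parents of Prot2.
Parents of Prot2: TF3.
Ch(Prot2) = {GeneB, Ligand}.
Parents of each child, excluding Prot2:
  GeneB also has parent GeneD.
  Ligand's other parents are GeneA, TF3.
MB(Prot2) = {GeneA, GeneB, GeneD, Ligand, TF3}, which has 5 nodes.

5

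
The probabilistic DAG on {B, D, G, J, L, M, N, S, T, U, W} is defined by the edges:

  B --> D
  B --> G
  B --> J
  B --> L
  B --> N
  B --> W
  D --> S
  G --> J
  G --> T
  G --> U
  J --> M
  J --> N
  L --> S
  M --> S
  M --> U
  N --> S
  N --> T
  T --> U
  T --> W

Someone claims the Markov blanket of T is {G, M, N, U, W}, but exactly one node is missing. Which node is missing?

B

A node's Markov blanket = Pa ∪ Ch ∪ (parents of Ch other than the node itself).
T has parents G, N.
T has children U, W.
For each child, the remaining parents (spouses of T):
  parents(U) \ {T} = {G, M}.
  W also has parent B.
MB(T) = {B, G, M, N, U, W}.
Comparing with the claimed set, B is missing.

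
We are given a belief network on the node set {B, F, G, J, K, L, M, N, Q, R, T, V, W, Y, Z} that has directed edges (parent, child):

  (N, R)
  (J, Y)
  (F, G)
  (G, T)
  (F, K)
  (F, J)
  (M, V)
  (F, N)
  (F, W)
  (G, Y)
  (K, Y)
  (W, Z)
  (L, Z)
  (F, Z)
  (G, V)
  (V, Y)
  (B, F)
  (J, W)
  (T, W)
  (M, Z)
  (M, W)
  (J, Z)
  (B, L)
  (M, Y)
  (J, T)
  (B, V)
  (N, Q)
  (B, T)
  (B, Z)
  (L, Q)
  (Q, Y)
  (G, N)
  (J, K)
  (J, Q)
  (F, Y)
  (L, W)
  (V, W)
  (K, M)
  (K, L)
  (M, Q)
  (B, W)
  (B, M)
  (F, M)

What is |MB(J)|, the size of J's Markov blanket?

13

Parents of J: F.
Children of J: K, Q, T, W, Y, Z.
For each child, the remaining parents (spouses of J):
  K: F
  Q: L, M, N
  T: B, G
  W: B, F, L, M, T, V
  Y: F, G, K, M, Q, V
  Z: B, F, L, M, W
MB(J) = {B, F, G, K, L, M, N, Q, T, V, W, Y, Z}, which has 13 nodes.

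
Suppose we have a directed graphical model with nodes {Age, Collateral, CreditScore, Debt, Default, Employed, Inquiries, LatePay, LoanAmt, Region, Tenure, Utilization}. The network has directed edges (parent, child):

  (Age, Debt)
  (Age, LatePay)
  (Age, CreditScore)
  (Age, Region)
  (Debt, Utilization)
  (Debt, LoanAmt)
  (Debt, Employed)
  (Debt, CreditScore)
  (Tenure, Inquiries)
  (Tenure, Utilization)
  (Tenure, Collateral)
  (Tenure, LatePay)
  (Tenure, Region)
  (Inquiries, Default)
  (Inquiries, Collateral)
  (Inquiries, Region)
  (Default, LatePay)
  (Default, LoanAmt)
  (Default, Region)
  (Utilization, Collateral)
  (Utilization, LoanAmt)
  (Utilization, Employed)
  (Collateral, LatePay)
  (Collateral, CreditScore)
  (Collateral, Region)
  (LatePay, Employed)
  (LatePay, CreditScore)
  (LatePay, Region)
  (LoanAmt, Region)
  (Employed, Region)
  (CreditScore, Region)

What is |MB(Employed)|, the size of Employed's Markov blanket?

Ch(Employed) = {Region}.
Pa(Employed) = {Debt, LatePay, Utilization}.
Co-parents of Employed (other parents of its children):
  parents(Region) \ {Employed} = {Age, Collateral, CreditScore, Default, Inquiries, LatePay, LoanAmt, Tenure}.
MB(Employed) = {Age, Collateral, CreditScore, Debt, Default, Inquiries, LatePay, LoanAmt, Region, Tenure, Utilization}, which has 11 nodes.

11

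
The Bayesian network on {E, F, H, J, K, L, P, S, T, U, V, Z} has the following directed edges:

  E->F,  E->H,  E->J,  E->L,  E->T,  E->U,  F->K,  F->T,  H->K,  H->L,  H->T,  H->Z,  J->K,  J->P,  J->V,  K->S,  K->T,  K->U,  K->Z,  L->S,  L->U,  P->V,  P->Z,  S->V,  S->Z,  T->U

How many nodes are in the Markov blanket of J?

Parents of J: E.
J has children K, P, V.
For each child, the remaining parents (spouses of J):
  K: F, H
  P: —
  V: P, S
MB(J) = {E, F, H, K, P, S, V}, which has 7 nodes.

7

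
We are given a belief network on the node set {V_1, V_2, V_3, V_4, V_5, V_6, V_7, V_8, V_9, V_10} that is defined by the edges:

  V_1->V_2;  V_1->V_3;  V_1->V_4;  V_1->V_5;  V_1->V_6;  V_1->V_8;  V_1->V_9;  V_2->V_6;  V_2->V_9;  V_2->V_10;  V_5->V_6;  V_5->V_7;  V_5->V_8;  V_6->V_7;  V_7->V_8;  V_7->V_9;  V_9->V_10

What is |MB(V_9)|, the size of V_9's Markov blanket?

4

By definition, MB(V_9) is built from V_9's parents, V_9's children, and the co-parents of V_9.
Ch(V_9) = {V_10}.
V_9 has parents V_1, V_2, V_7.
Other parents of V_9's children:
  V_10's other parent is V_2.
MB(V_9) = {V_1, V_2, V_7, V_10}, which has 4 nodes.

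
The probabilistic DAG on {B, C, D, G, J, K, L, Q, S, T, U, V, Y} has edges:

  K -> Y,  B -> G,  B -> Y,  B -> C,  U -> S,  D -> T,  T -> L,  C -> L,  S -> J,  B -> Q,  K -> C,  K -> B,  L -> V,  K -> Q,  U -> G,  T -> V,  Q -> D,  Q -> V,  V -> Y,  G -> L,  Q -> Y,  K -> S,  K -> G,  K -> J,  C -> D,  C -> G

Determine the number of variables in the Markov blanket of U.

By definition, MB(U) is built from U's parents, U's children, and the co-parents of U.
U has no parents.
U's children: G, S.
For each child, the remaining parents (spouses of U):
  G also has parents B, C, K.
  S also has parent K.
MB(U) = {B, C, G, K, S}, which has 5 nodes.

5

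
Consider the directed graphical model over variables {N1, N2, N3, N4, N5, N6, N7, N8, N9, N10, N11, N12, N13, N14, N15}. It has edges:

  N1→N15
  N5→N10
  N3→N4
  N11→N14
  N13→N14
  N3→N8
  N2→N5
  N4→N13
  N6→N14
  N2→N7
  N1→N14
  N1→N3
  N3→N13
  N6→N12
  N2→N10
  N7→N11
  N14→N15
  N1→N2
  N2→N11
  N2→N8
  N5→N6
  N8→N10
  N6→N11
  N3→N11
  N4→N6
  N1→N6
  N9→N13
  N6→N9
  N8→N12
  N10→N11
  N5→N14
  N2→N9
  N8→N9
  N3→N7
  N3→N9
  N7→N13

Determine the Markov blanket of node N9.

{N2, N3, N4, N6, N7, N8, N13}

Recall MB(v) = parents ∪ children ∪ spouses, where spouses are the other parents of v's children.
Pa(N9) = {N2, N3, N6, N8}.
N9's children: N13.
Co-parents of N9 (other parents of its children):
  N13's other parents are N3, N4, N7.
MB(N9) = {N2, N3, N4, N6, N7, N8, N13}.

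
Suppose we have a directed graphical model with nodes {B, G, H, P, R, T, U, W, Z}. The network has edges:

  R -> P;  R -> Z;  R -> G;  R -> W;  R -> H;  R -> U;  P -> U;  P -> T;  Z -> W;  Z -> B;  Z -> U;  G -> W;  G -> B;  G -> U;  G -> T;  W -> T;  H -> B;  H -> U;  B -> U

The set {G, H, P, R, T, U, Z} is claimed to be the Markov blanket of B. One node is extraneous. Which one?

T

B's children: U.
B's parents: G, H, Z.
For each child, the remaining parents (spouses of B):
  U's other parents are G, H, P, R, Z.
MB(B) = {G, H, P, R, U, Z}.
T is neither a parent, child, nor co-parent of B, so it does not belong.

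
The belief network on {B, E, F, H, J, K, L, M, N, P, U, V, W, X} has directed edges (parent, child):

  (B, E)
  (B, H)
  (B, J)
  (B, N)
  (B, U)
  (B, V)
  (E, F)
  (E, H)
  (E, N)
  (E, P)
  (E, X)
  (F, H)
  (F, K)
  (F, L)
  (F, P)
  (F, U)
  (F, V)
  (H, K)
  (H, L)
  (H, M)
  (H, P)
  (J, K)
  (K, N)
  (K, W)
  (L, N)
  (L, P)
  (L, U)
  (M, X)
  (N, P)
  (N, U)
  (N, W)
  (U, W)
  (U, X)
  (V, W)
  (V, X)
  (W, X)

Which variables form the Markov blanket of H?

{B, E, F, J, K, L, M, N, P}

H has parents B, E, F.
H has children K, L, M, P.
Other parents of H's children:
  parents(K) \ {H} = {F, J}.
  L also has parent F.
  M has no other parent.
  P's other parents are E, F, L, N.
So the Markov blanket of H is {B, E, F, J, K, L, M, N, P}.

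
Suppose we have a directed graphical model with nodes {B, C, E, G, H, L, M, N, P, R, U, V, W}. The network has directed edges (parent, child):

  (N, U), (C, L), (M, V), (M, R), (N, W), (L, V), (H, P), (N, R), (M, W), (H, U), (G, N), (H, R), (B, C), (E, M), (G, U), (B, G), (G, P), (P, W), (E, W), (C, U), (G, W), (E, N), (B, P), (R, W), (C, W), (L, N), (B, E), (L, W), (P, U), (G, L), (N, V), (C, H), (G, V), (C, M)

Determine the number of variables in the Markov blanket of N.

A node's Markov blanket = Pa ∪ Ch ∪ (parents of Ch other than the node itself).
Children of N: R, U, V, W.
N has parents E, G, L.
Parents of each child, excluding N:
  R's other parents are H, M.
  parents(U) \ {N} = {C, G, H, P}.
  V also has parents G, L, M.
  W also has parents C, E, G, L, M, P, R.
MB(N) = {C, E, G, H, L, M, P, R, U, V, W}, which has 11 nodes.

11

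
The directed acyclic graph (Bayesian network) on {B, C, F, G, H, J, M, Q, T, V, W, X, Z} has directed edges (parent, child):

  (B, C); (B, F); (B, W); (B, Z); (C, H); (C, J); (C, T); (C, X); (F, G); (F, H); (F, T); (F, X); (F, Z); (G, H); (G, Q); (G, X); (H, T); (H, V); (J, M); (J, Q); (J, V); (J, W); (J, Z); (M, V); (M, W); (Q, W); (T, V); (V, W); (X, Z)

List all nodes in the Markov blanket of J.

Pa(J) = {C}.
J has children M, Q, V, W, Z.
For each child, the remaining parents (spouses of J):
  M: no additional parents.
  Q also has parent G.
  parents(V) \ {J} = {H, M, T}.
  parents(W) \ {J} = {B, M, Q, V}.
  Z also has parents B, F, X.
So the Markov blanket of J is {B, C, F, G, H, M, Q, T, V, W, X, Z}.

{B, C, F, G, H, M, Q, T, V, W, X, Z}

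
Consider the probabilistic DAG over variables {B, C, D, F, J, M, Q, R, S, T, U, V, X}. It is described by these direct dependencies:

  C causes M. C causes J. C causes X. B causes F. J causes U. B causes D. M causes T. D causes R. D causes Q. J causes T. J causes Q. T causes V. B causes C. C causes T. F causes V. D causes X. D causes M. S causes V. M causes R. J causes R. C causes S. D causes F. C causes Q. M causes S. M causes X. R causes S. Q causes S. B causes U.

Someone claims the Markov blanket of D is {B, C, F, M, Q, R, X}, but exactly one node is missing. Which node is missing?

J

The Markov blanket of a node is its parents, its children, and the other parents of its children.
D's parents: B.
Children of D: F, M, Q, R, X.
For each child, the remaining parents (spouses of D):
  parents(F) \ {D} = {B}.
  parents(M) \ {D} = {C}.
  Q also has parents C, J.
  R also has parents J, M.
  parents(X) \ {D} = {C, M}.
MB(D) = {B, C, F, J, M, Q, R, X}.
Comparing with the claimed set, J is missing.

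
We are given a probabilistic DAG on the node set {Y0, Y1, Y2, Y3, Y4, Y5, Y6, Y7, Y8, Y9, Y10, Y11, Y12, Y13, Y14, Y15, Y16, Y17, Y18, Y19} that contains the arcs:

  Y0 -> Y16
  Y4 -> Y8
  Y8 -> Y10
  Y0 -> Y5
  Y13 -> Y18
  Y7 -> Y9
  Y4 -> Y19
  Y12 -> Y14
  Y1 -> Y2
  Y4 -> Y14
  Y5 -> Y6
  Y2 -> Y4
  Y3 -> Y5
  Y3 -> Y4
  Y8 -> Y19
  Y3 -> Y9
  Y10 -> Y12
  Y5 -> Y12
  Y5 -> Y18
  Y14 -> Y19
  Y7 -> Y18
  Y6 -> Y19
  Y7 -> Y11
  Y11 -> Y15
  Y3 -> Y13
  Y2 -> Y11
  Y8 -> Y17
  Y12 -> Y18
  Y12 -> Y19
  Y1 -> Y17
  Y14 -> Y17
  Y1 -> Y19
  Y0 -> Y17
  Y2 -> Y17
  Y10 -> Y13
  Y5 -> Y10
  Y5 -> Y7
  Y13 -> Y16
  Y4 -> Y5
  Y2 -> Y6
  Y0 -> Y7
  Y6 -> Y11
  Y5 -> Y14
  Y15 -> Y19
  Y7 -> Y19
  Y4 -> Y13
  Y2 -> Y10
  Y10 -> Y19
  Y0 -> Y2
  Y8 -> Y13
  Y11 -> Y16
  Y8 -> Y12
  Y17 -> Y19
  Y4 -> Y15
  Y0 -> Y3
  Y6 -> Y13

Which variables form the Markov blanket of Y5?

{Y0, Y2, Y3, Y4, Y6, Y7, Y8, Y10, Y12, Y13, Y14, Y18}

Y5's parents: Y0, Y3, Y4.
Y5 has children Y6, Y7, Y10, Y12, Y14, Y18.
Other parents of Y5's children:
  Y6 also has parent Y2.
  Y7 also has parent Y0.
  Y10 also has parents Y2, Y8.
  Y12's other parents are Y8, Y10.
  parents(Y14) \ {Y5} = {Y4, Y12}.
  Y18's other parents are Y7, Y12, Y13.
Union: {Y0, Y3, Y4} ∪ {Y6, Y7, Y10, Y12, Y14, Y18} ∪ {Y0, Y2, Y4, Y7, Y8, Y10, Y12, Y13} = {Y0, Y2, Y3, Y4, Y6, Y7, Y8, Y10, Y12, Y13, Y14, Y18}.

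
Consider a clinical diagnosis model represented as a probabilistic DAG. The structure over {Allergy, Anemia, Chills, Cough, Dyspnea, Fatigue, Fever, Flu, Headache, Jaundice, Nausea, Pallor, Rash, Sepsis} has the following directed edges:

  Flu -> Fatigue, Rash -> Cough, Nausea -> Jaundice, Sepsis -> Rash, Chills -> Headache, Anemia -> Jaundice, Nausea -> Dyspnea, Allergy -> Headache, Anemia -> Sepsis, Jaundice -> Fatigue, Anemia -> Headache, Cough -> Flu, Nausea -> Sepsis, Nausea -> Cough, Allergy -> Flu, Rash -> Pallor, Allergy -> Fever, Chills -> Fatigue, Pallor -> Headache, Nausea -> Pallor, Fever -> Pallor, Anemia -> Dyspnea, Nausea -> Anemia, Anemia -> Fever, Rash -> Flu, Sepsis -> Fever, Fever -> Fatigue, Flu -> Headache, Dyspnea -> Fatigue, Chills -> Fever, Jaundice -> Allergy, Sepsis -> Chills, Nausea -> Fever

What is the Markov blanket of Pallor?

{Allergy, Anemia, Chills, Fever, Flu, Headache, Nausea, Rash}

Pa(Pallor) = {Fever, Nausea, Rash}.
Pallor's children: Headache.
Other parents of Pallor's children:
  Headache's other parents are Allergy, Anemia, Chills, Flu.
MB(Pallor) = {Allergy, Anemia, Chills, Fever, Flu, Headache, Nausea, Rash}.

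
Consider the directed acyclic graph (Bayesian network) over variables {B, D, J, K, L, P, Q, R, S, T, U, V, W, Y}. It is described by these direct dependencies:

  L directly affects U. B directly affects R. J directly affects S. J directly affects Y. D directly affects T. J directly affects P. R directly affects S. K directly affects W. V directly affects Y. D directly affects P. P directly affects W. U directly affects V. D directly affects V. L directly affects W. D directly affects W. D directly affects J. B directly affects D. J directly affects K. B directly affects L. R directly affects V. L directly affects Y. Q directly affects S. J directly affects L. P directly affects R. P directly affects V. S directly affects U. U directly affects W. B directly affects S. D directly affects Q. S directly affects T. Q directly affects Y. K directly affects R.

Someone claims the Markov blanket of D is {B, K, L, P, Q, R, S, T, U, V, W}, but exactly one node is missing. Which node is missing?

J

Children of D: J, P, Q, T, V, W.
D's parents: B.
For each child, the remaining parents (spouses of D):
  J: —
  P: J
  Q: —
  T: S
  V: P, R, U
  W: K, L, P, U
MB(D) = {B, J, K, L, P, Q, R, S, T, U, V, W}.
Comparing with the claimed set, J is missing.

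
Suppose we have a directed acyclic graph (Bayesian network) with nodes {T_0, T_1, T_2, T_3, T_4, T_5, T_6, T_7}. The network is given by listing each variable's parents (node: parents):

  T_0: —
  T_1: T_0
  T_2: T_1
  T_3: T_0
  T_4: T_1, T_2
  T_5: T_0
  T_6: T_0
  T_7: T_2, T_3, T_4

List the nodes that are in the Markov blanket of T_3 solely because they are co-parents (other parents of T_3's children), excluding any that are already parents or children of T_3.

{T_2, T_4}

Children of T_3: T_7.
  T_7's other parents are T_2, T_4.
Excluding nodes already adjacent to T_3 (T_0, T_7), the co-parent-only contribution is {T_2, T_4}.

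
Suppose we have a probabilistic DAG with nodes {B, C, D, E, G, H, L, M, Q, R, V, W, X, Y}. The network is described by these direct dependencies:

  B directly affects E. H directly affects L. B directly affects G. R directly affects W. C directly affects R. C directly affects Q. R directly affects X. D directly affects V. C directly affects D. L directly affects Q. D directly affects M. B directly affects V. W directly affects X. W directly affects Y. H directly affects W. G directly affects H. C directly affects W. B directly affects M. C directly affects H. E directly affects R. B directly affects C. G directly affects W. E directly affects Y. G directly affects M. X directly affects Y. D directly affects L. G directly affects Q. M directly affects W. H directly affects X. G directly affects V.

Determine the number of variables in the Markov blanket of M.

Recall MB(v) = parents ∪ children ∪ spouses, where spouses are the other parents of v's children.
M has parents B, D, G.
M has child W.
Co-parents of M (other parents of its children):
  W: C, G, H, R
MB(M) = {B, C, D, G, H, R, W}, which has 7 nodes.

7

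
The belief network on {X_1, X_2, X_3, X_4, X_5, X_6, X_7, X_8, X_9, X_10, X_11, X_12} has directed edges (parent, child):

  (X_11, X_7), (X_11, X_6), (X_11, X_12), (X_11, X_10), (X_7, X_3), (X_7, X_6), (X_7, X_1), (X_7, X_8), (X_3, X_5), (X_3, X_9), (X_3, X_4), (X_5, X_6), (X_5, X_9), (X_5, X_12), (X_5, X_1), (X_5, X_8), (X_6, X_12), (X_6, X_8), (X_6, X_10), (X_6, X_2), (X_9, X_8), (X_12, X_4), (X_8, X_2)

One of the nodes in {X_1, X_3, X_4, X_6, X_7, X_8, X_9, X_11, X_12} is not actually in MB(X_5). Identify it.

X_5 has parent X_3.
Children of X_5: X_1, X_6, X_8, X_9, X_12.
For each child, the remaining parents (spouses of X_5):
  X_6: X_7, X_11
  X_9: X_3
  X_12: X_6, X_11
  X_1: X_7
  X_8: X_6, X_7, X_9
MB(X_5) = {X_1, X_3, X_6, X_7, X_8, X_9, X_11, X_12}.
X_4 is neither a parent, child, nor co-parent of X_5, so it does not belong.

X_4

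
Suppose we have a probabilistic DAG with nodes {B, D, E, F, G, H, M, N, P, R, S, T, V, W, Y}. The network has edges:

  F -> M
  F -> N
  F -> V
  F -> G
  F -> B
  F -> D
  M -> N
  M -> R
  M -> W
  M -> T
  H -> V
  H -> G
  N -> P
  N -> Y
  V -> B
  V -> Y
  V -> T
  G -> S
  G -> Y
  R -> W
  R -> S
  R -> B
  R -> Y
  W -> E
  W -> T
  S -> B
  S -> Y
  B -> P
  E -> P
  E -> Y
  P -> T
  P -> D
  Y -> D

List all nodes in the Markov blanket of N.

{B, E, F, G, M, P, R, S, V, Y}

A node's Markov blanket = Pa ∪ Ch ∪ (parents of Ch other than the node itself).
N's parents: F, M.
Children of N: P, Y.
Other parents of N's children:
  P's other parents are B, E.
  parents(Y) \ {N} = {E, G, R, S, V}.
Taking the union gives {B, E, F, G, M, P, R, S, V, Y}.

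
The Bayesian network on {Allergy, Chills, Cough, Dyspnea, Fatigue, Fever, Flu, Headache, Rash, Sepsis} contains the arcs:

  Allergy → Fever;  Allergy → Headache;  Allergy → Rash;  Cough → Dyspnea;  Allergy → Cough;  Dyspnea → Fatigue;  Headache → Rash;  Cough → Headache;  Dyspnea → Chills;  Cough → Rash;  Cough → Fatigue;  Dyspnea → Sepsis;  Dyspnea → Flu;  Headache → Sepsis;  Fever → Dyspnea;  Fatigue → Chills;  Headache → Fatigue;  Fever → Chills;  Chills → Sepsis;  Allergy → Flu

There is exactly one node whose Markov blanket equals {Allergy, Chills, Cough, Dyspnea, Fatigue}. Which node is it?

Fever

The target node must have every member of {Allergy, Chills, Cough, Dyspnea, Fatigue} as a parent, child, or co-parent, and no others.
Parents of Fever: Allergy; children: Chills, Dyspnea; co-parents: Cough, Dyspnea, Fatigue.
These exactly cover the given set, so the node is Fever.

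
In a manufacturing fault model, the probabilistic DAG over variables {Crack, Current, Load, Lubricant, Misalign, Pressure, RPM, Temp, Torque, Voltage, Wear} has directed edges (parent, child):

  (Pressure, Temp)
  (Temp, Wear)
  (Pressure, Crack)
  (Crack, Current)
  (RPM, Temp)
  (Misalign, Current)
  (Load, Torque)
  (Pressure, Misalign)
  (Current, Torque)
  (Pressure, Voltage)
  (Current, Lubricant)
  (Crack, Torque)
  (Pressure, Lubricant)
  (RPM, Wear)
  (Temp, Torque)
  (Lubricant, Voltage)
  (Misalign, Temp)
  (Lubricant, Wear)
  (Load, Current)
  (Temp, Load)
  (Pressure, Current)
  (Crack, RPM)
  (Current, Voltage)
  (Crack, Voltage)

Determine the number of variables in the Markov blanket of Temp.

Recall MB(v) = parents ∪ children ∪ spouses, where spouses are the other parents of v's children.
Temp has parents Misalign, Pressure, RPM.
Ch(Temp) = {Load, Torque, Wear}.
For each child, the remaining parents (spouses of Temp):
  Load has no other parent.
  parents(Torque) \ {Temp} = {Crack, Current, Load}.
  Wear's other parents are Lubricant, RPM.
MB(Temp) = {Crack, Current, Load, Lubricant, Misalign, Pressure, RPM, Torque, Wear}, which has 9 nodes.

9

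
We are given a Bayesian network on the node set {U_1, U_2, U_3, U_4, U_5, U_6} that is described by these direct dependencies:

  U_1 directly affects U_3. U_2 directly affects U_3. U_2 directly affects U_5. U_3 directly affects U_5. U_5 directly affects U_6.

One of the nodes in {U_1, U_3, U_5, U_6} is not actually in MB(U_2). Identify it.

U_2's parents: none.
Children of U_2: U_3, U_5.
Parents of each child, excluding U_2:
  U_3's other parent is U_1.
  U_5 also has parent U_3.
MB(U_2) = {U_1, U_3, U_5}.
U_6 is neither a parent, child, nor co-parent of U_2, so it does not belong.

U_6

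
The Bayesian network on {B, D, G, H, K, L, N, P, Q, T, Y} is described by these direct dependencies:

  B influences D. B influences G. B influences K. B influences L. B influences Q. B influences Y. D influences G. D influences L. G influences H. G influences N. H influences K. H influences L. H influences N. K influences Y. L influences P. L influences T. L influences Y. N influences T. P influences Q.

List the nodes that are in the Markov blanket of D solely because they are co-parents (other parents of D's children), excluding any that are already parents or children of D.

{H}

Children of D: G, L.
  G: B
  L: B, H
Excluding nodes already adjacent to D (B, G, L), the co-parent-only contribution is {H}.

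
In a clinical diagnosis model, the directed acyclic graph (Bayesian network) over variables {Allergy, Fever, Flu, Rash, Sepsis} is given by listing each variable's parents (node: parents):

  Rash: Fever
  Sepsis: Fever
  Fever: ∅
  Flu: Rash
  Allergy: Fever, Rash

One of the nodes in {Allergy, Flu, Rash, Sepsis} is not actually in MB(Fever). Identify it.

Flu

By definition, MB(Fever) is built from Fever's parents, Fever's children, and the co-parents of Fever.
Pa(Fever) = {}.
Fever's children: Allergy, Rash, Sepsis.
Parents of each child, excluding Fever:
  Rash: —
  Allergy: Rash
  Sepsis: —
MB(Fever) = {Allergy, Rash, Sepsis}.
Flu is neither a parent, child, nor co-parent of Fever, so it does not belong.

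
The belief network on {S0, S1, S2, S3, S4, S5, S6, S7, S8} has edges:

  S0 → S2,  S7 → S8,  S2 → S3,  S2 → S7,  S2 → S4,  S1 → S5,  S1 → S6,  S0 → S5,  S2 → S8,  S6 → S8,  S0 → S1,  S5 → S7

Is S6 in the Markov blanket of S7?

S6 is a co-parent of S7: both are parents of S8.
So S6 ∈ MB(S7).

Yes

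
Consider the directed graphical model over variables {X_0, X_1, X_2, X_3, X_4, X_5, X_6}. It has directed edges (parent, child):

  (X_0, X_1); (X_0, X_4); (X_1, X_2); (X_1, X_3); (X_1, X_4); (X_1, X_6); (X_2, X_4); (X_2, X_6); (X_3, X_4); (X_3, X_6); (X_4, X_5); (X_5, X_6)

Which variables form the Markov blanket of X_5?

{X_1, X_2, X_3, X_4, X_6}

Recall MB(v) = parents ∪ children ∪ spouses, where spouses are the other parents of v's children.
Children of X_5: X_6.
X_5's parents: X_4.
For each child, the remaining parents (spouses of X_5):
  X_6: X_1, X_2, X_3
Taking the union gives {X_1, X_2, X_3, X_4, X_6}.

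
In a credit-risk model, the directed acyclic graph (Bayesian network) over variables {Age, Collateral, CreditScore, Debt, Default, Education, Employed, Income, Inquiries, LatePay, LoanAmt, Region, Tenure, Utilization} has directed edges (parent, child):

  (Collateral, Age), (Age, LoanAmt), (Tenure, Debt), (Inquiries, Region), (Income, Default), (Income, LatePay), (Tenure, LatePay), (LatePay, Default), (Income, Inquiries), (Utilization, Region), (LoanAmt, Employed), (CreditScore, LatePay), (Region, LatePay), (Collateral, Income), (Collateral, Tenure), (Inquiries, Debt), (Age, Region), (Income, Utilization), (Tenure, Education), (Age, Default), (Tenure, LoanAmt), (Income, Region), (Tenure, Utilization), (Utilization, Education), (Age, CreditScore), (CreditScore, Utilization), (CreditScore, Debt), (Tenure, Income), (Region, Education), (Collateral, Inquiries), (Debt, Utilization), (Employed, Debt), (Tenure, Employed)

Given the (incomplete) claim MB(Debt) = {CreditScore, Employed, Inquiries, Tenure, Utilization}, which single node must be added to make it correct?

A node's Markov blanket = Pa ∪ Ch ∪ (parents of Ch other than the node itself).
Debt's parents: CreditScore, Employed, Inquiries, Tenure.
Children of Debt: Utilization.
For each child, the remaining parents (spouses of Debt):
  Utilization also has parents CreditScore, Income, Tenure.
MB(Debt) = {CreditScore, Employed, Income, Inquiries, Tenure, Utilization}.
Comparing with the claimed set, Income is missing.

Income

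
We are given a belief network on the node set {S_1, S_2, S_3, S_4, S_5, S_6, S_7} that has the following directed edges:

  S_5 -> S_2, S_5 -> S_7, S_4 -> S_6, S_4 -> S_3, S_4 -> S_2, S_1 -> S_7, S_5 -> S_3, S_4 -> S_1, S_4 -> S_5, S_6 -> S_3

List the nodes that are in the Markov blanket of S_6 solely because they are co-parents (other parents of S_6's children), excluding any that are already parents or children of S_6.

Children of S_6: S_3.
  S_3: S_4, S_5
Excluding nodes already adjacent to S_6 (S_3, S_4), the co-parent-only contribution is {S_5}.

{S_5}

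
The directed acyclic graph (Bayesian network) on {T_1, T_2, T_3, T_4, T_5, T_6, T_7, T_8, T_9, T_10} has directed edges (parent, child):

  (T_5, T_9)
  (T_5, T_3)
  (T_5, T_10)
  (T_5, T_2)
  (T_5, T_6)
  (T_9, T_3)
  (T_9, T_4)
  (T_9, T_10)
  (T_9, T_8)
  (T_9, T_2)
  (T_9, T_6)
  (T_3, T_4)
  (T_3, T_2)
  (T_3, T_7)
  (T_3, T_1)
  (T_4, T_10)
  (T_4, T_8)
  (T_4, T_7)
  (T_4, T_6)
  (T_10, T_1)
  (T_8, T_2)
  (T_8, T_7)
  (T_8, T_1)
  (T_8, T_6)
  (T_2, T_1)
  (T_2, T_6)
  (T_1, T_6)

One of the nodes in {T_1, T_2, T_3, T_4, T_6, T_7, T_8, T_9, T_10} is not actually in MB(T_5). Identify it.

T_7

A node's Markov blanket = Pa ∪ Ch ∪ (parents of Ch other than the node itself).
T_5's parents: none.
T_5's children: T_2, T_3, T_6, T_9, T_10.
Other parents of T_5's children:
  T_9 has no other parent.
  parents(T_3) \ {T_5} = {T_9}.
  T_10's other parents are T_4, T_9.
  parents(T_2) \ {T_5} = {T_3, T_8, T_9}.
  T_6's other parents are T_1, T_2, T_4, T_8, T_9.
MB(T_5) = {T_1, T_2, T_3, T_4, T_6, T_8, T_9, T_10}.
T_7 is neither a parent, child, nor co-parent of T_5, so it does not belong.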